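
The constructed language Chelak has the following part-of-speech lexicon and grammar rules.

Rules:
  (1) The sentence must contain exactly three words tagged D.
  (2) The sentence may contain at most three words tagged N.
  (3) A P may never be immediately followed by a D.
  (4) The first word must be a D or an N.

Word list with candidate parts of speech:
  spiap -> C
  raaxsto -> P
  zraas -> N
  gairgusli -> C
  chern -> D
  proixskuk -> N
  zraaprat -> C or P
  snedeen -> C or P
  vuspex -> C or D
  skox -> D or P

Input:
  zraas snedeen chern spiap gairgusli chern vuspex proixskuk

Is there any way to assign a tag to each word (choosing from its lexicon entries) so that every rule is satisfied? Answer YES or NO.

YES

Candidates per position — 1:zraas {N}; 2:snedeen {C,P}; 3:chern {D}; 4:spiap {C}; 5:gairgusli {C}; 6:chern {D}; 7:vuspex {C,D}; 8:proixskuk {N}.
One satisfying assignment: N C D C C D D N.
Checking: rule 1 ✓; rule 2 ✓; rule 3 ✓; rule 4 ✓.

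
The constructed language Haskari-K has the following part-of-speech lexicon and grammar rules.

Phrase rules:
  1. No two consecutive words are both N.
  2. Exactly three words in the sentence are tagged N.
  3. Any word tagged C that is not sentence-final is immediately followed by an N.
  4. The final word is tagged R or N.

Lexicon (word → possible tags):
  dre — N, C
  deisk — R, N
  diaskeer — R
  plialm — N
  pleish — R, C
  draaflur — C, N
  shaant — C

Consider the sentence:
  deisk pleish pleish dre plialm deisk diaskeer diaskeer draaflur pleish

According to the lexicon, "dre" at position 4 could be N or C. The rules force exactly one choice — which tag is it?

C

Candidates per position — 1:deisk {R,N}; 2:pleish {R,C}; 3:pleish {R,C}; 4:dre {N,C}; 5:plialm {N}; 6:deisk {R,N}; 7:diaskeer {R}; 8:diaskeer {R}; 9:draaflur {C,N}; 10:pleish {R,C}.
Word 2 cannot be C — rule 3 would then fail for every completion. It is R.
Word 4 cannot be N — rule 1 would then fail for every completion. It is C.
Word 6 cannot be N — rule 1 would then fail for every completion. It is R.
Word 9 cannot be C — rule 2 would then fail for every completion. It is N.
Word 10 cannot be C — rule 4 would then fail for every completion. It is R.
Word 1 cannot be R — rule 2 would then fail for every completion. It is N.
Word 3 cannot be C — rule 3 would then fail for every completion. It is R.
So the tagging must be: N R R C N R R R N R.
Checking: rule 1 satisfied; rule 2 satisfied; rule 3 satisfied; rule 4 satisfied.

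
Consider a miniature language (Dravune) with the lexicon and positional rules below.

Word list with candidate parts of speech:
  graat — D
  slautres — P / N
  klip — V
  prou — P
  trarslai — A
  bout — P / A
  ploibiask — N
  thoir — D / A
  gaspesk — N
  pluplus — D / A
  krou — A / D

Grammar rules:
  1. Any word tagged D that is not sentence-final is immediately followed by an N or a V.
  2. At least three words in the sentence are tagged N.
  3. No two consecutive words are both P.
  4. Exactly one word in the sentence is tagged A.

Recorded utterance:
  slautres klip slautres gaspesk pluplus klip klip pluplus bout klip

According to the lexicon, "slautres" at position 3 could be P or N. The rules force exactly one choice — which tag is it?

Candidates per position — 1:slautres {P,N}; 2:klip {V}; 3:slautres {P,N}; 4:gaspesk {N}; 5:pluplus {D,A}; 6:klip {V}; 7:klip {V}; 8:pluplus {D,A}; 9:bout {P,A}; 10:klip {V}.
Word 1 cannot be P — rule 2 would then fail for every completion. It is N.
Word 3 cannot be P — rule 2 would then fail for every completion. It is N.
Word 8 cannot be D — rule 1 would then fail for every completion. It is A.
Word 9 cannot be A — rule 4 would then fail for every completion. It is P.
Word 5 cannot be A — rule 4 would then fail for every completion. It is D.
The unique satisfying tagging is: N V N N D V V A P V.
Rule-by-rule: rule 1 satisfied; rule 2 satisfied; rule 3 satisfied; rule 4 satisfied.

N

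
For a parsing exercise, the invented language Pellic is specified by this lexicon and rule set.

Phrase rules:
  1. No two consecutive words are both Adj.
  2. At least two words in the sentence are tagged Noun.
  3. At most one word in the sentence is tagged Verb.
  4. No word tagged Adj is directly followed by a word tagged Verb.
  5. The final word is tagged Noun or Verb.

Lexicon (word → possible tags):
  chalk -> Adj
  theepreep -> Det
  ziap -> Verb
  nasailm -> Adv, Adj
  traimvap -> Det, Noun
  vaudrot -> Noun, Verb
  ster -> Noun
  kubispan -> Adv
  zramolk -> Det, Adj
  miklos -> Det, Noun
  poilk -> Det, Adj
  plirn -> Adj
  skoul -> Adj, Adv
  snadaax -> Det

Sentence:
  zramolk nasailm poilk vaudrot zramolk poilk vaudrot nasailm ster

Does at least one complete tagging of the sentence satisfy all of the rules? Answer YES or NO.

YES

Candidates per position — 1:zramolk {Det,Adj}; 2:nasailm {Adv,Adj}; 3:poilk {Det,Adj}; 4:vaudrot {Noun,Verb}; 5:zramolk {Det,Adj}; 6:poilk {Det,Adj}; 7:vaudrot {Noun,Verb}; 8:nasailm {Adv,Adj}; 9:ster {Noun}.
One satisfying assignment: Adj Adv Adj Noun Det Adj Noun Adv Noun.
Rule-by-rule: rule 1 ok; rule 2 ok; rule 3 ok; rule 4 ok; rule 5 ok.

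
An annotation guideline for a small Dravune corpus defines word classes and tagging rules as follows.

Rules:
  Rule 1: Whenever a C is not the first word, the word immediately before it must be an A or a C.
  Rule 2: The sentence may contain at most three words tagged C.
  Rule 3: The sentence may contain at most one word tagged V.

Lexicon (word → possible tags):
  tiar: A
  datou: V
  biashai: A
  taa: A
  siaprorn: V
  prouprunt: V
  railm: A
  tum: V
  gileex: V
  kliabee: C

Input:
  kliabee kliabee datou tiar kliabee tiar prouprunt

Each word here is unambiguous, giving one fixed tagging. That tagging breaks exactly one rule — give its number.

3

Fixed tagging: C C V A C A V.
Applying the rules: R1 pass, R2 pass, R3 fail.
Only rule 3 fails.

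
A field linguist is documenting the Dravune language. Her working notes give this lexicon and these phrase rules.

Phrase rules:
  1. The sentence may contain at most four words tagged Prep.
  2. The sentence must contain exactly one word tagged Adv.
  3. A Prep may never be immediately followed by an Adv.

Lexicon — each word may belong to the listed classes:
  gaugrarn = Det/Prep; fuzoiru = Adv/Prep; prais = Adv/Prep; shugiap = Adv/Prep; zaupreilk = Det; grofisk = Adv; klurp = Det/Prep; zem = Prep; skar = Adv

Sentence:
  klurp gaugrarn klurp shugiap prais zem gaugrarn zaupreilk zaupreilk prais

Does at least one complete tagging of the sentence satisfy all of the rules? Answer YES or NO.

Candidates per position — 1:klurp {Det,Prep}; 2:gaugrarn {Det,Prep}; 3:klurp {Det,Prep}; 4:shugiap {Adv,Prep}; 5:prais {Adv,Prep}; 6:zem {Prep}; 7:gaugrarn {Det,Prep}; 8:zaupreilk {Det}; 9:zaupreilk {Det}; 10:prais {Adv,Prep}.
One satisfying assignment: Det Det Prep Prep Prep Prep Det Det Det Adv.
Rule-by-rule: rule 1 ✓; rule 2 ✓; rule 3 ✓.

YES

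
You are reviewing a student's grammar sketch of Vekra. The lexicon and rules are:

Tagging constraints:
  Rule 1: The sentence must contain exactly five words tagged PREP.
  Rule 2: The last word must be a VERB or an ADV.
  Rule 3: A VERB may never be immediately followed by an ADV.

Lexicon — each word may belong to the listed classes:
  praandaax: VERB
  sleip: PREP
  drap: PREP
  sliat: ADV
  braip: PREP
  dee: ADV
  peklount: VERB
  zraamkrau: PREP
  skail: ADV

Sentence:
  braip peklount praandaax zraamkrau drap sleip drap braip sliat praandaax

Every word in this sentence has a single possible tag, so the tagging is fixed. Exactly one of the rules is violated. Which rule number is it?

1

Fixed tagging: PREP VERB VERB PREP PREP PREP PREP PREP ADV VERB.
Applying the rules: R1 violated, R2 holds, R3 holds.
Only rule 1 fails.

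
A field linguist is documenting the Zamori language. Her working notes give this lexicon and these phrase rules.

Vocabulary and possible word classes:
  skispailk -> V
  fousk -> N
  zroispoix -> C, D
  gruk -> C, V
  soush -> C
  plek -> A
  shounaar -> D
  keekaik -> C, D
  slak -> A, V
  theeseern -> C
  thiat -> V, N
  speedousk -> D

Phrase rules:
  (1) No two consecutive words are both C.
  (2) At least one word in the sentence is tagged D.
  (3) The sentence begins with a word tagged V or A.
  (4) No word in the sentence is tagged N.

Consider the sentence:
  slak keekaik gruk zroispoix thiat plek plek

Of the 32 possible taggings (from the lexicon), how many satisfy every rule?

Candidates per position — 1:slak {A,V}; 2:keekaik {C,D}; 3:gruk {C,V}; 4:zroispoix {C,D}; 5:thiat {V,N}; 6:plek {A}; 7:plek {A}.
There are 32 candidate sequences in total.
Checking each against the rules leaves 8 sequences.
Count = 8.

8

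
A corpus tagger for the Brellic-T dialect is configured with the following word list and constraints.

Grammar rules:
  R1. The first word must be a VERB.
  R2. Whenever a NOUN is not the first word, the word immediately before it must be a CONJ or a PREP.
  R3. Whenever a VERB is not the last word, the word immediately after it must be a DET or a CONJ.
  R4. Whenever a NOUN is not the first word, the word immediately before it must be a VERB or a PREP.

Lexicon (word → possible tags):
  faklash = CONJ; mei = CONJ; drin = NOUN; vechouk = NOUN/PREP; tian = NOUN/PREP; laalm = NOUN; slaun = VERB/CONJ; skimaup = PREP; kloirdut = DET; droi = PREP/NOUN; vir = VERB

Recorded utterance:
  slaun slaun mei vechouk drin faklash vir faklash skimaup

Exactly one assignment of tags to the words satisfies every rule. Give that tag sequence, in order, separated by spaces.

Candidates per position — 1:slaun {VERB,CONJ}; 2:slaun {VERB,CONJ}; 3:mei {CONJ}; 4:vechouk {NOUN,PREP}; 5:drin {NOUN}; 6:faklash {CONJ}; 7:vir {VERB}; 8:faklash {CONJ}; 9:skimaup {PREP}.
Position 1: tagging it CONJ would leave rule 1 unsatisfiable, so it must be VERB.
Position 2: tagging it VERB would leave rule 3 unsatisfiable, so it must be CONJ.
Position 4: tagging it NOUN would leave rule 2 unsatisfiable, so it must be PREP.
The only consistent sequence is: VERB CONJ CONJ PREP NOUN CONJ VERB CONJ PREP.
Rule-by-rule: rule 1 satisfied; rule 2 satisfied; rule 3 satisfied; rule 4 satisfied.

VERB CONJ CONJ PREP NOUN CONJ VERB CONJ PREP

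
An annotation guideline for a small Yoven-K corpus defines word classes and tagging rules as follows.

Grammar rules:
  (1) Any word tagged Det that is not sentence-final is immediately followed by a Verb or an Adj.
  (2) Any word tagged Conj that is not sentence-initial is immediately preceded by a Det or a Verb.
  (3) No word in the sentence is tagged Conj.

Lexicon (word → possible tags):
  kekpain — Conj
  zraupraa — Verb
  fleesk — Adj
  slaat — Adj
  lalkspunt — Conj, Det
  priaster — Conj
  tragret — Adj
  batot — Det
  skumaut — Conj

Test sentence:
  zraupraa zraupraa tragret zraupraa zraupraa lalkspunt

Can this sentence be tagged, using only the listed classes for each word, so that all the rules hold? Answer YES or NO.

YES

Candidates per position — 1:zraupraa {Verb}; 2:zraupraa {Verb}; 3:tragret {Adj}; 4:zraupraa {Verb}; 5:zraupraa {Verb}; 6:lalkspunt {Conj,Det}.
One satisfying assignment: Verb Verb Adj Verb Verb Det.
Checking: rule 1 satisfied; rule 2 satisfied; rule 3 satisfied.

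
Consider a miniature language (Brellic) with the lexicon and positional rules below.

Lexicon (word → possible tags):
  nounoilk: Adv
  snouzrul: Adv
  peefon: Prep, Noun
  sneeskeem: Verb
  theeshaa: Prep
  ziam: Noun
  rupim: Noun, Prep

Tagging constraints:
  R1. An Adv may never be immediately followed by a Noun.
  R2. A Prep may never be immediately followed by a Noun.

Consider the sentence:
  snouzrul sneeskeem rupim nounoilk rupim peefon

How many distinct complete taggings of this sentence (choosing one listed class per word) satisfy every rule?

2

Candidates per position — 1:snouzrul {Adv}; 2:sneeskeem {Verb}; 3:rupim {Noun,Prep}; 4:nounoilk {Adv}; 5:rupim {Noun,Prep}; 6:peefon {Prep,Noun}.
There are 8 candidate sequences in total.
The sequences that satisfy every rule: Adv Verb Noun Adv Prep Prep; Adv Verb Prep Adv Prep Prep.
Count = 2.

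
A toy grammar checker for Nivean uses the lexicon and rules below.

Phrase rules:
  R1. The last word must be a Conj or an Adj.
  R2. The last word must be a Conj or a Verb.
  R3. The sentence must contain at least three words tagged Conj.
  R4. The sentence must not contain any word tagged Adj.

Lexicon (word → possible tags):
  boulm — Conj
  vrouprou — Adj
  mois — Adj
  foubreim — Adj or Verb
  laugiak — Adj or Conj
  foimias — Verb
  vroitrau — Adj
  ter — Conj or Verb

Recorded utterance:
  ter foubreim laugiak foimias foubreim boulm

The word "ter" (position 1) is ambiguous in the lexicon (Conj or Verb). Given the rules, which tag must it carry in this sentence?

Conj

Candidates per position — 1:ter {Conj,Verb}; 2:foubreim {Adj,Verb}; 3:laugiak {Adj,Conj}; 4:foimias {Verb}; 5:foubreim {Adj,Verb}; 6:boulm {Conj}.
At position 1, choosing Verb makes rule 3 impossible to satisfy; hence Conj.
At position 2, choosing Adj makes rule 4 impossible to satisfy; hence Verb.
At position 3, choosing Adj makes rule 3 impossible to satisfy; hence Conj.
At position 5, choosing Adj makes rule 4 impossible to satisfy; hence Verb.
The only consistent sequence is: Conj Verb Conj Verb Verb Conj.
Checking: rule 1 satisfied; rule 2 satisfied; rule 3 satisfied; rule 4 satisfied.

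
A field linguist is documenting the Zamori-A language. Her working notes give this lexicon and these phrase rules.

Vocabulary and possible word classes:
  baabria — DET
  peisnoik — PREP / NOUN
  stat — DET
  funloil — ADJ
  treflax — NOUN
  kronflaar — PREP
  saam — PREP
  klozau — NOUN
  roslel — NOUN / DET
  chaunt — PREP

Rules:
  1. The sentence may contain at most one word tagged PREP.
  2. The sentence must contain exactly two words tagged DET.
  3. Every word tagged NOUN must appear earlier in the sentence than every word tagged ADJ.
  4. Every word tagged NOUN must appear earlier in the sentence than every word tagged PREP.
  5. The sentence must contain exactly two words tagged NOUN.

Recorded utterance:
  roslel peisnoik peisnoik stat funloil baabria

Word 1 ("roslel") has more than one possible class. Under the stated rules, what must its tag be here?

NOUN

Candidates per position — 1:roslel {NOUN,DET}; 2:peisnoik {PREP,NOUN}; 3:peisnoik {PREP,NOUN}; 4:stat {DET}; 5:funloil {ADJ}; 6:baabria {DET}.
Word 1 cannot be DET — rule 2 would then fail for every completion. It is NOUN.
The remaining ambiguous positions (2, 3) are resolved jointly — only one combination satisfies every rule.
So the tagging must be: NOUN NOUN PREP DET ADJ DET.
Check: rule 1 ok; rule 2 ok; rule 3 ok; rule 4 ok; rule 5 ok.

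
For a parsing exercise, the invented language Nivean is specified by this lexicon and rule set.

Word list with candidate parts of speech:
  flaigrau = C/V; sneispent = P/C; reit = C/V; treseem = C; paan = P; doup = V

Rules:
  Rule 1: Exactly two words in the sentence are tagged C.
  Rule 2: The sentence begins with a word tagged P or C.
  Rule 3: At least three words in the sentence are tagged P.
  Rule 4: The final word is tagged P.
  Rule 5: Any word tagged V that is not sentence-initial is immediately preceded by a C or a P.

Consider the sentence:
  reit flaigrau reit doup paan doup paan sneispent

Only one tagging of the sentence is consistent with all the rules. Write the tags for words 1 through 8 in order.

C V C V P V P P

Candidates per position — 1:reit {C,V}; 2:flaigrau {C,V}; 3:reit {C,V}; 4:doup {V}; 5:paan {P}; 6:doup {V}; 7:paan {P}; 8:sneispent {P,C}.
Position 1: V is ruled out by rule 2; that leaves C.
Position 3: V is ruled out by rule 5; that leaves C.
Position 8: C is ruled out by rule 1; that leaves P.
Position 2: C is ruled out by rule 1; that leaves V.
The only consistent sequence is: C V C V P V P P.
Rule-by-rule: rule 1 holds; rule 2 holds; rule 3 holds; rule 4 holds; rule 5 holds.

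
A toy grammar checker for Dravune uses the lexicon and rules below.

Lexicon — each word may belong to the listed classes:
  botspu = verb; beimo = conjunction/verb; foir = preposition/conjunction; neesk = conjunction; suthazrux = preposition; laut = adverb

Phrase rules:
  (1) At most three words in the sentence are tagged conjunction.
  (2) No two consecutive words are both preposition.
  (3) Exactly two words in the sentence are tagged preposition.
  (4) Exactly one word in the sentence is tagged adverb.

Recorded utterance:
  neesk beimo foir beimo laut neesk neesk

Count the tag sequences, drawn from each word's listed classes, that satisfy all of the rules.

0

Candidates per position — 1:neesk {conjunction}; 2:beimo {conjunction,verb}; 3:foir {preposition,conjunction}; 4:beimo {conjunction,verb}; 5:laut {adverb}; 6:neesk {conjunction}; 7:neesk {conjunction}.
There are 8 candidate sequences in total.
Rule 3 cannot be satisfied by any choice of tags from the lexicon.
So there is no consistent tagging.
Count = 0.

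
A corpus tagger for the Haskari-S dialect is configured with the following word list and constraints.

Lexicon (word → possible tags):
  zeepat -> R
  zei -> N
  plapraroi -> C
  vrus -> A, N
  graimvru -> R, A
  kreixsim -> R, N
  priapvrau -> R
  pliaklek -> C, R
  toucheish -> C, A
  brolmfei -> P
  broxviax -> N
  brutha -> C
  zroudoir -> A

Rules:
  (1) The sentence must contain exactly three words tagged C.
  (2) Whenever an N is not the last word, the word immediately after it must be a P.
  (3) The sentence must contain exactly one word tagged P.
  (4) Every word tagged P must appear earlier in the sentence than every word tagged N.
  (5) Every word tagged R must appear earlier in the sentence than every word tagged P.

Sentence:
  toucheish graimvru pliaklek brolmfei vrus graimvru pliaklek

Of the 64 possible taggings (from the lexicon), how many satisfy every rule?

2

Candidates per position — 1:toucheish {C,A}; 2:graimvru {R,A}; 3:pliaklek {C,R}; 4:brolmfei {P}; 5:vrus {A,N}; 6:graimvru {R,A}; 7:pliaklek {C,R}.
There are 64 candidate sequences in total.
The sequences that satisfy every rule: C R C P A A C; C A C P A A C.
Count = 2.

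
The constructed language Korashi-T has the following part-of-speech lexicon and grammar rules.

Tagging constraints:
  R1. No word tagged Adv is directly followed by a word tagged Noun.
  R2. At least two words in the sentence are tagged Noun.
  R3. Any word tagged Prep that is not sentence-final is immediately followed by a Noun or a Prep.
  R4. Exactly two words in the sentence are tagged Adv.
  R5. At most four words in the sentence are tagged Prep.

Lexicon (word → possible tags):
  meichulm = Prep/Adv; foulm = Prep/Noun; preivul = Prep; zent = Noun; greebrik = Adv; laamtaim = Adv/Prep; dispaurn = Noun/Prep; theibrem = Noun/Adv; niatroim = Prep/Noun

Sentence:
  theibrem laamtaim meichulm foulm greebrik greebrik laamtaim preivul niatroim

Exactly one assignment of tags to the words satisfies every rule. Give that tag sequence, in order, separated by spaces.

Noun Prep Prep Noun Adv Adv Prep Prep Noun

Candidates per position — 1:theibrem {Noun,Adv}; 2:laamtaim {Adv,Prep}; 3:meichulm {Prep,Adv}; 4:foulm {Prep,Noun}; 5:greebrik {Adv}; 6:greebrik {Adv}; 7:laamtaim {Adv,Prep}; 8:preivul {Prep}; 9:niatroim {Prep,Noun}.
Word 1 cannot be Adv — rule 4 would then fail for every completion. It is Noun.
Word 2 cannot be Adv — rule 4 would then fail for every completion. It is Prep.
Word 3 cannot be Adv — rule 3 would then fail for every completion. It is Prep.
Word 4 cannot be Prep — rule 3 would then fail for every completion. It is Noun.
Word 7 cannot be Adv — rule 4 would then fail for every completion. It is Prep.
Word 9 cannot be Prep — rule 5 would then fail for every completion. It is Noun.
The only consistent sequence is: Noun Prep Prep Noun Adv Adv Prep Prep Noun.
Rule-by-rule: rule 1 ✓; rule 2 ✓; rule 3 ✓; rule 4 ✓; rule 5 ✓.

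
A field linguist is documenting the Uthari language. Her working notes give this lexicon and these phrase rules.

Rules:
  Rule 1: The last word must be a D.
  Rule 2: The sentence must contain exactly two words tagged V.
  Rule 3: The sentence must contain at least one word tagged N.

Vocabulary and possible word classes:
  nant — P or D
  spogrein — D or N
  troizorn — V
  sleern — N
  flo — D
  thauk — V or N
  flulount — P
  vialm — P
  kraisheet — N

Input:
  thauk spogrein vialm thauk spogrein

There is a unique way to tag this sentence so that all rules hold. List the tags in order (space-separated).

Candidates per position — 1:thauk {V,N}; 2:spogrein {D,N}; 3:vialm {P}; 4:thauk {V,N}; 5:spogrein {D,N}.
If word 1 were N, no tagging could satisfy rule 2; so word 1 is V.
If word 4 were N, no tagging could satisfy rule 2; so word 4 is V.
If word 5 were N, no tagging could satisfy rule 1; so word 5 is D.
If word 2 were D, no tagging could satisfy rule 3; so word 2 is N.
That leaves exactly one tagging: V N P V D.
Check: rule 1 satisfied; rule 2 satisfied; rule 3 satisfied.

V N P V D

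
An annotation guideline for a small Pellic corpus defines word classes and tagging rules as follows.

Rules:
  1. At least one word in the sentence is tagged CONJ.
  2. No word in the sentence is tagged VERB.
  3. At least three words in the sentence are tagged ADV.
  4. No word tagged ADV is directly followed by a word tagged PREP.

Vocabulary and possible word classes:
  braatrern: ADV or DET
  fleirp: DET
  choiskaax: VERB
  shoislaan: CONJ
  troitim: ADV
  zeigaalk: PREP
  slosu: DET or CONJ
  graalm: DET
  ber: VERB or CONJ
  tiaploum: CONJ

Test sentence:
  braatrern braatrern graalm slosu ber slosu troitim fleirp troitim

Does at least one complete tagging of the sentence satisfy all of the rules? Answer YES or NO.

Candidates per position — 1:braatrern {ADV,DET}; 2:braatrern {ADV,DET}; 3:graalm {DET}; 4:slosu {DET,CONJ}; 5:ber {VERB,CONJ}; 6:slosu {DET,CONJ}; 7:troitim {ADV}; 8:fleirp {DET}; 9:troitim {ADV}.
One satisfying assignment: DET ADV DET DET CONJ CONJ ADV DET ADV.
Checking: rule 1 holds; rule 2 holds; rule 3 holds; rule 4 holds.

YES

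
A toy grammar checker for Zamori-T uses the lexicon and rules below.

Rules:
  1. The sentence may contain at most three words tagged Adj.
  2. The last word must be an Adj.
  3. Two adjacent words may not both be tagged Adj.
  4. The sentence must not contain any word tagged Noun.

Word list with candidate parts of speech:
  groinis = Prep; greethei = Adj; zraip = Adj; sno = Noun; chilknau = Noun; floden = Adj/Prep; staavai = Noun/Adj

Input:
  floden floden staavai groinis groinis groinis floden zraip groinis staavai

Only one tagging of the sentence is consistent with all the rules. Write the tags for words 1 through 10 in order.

Candidates per position — 1:floden {Adj,Prep}; 2:floden {Adj,Prep}; 3:staavai {Noun,Adj}; 4:groinis {Prep}; 5:groinis {Prep}; 6:groinis {Prep}; 7:floden {Adj,Prep}; 8:zraip {Adj}; 9:groinis {Prep}; 10:staavai {Noun,Adj}.
Position 3: tagging it Noun would leave rule 4 unsatisfiable, so it must be Adj.
Position 7: tagging it Adj would leave rule 3 unsatisfiable, so it must be Prep.
Position 10: tagging it Noun would leave rule 2 unsatisfiable, so it must be Adj.
Position 1: tagging it Adj would leave rule 1 unsatisfiable, so it must be Prep.
Position 2: tagging it Adj would leave rule 1 unsatisfiable, so it must be Prep.
That leaves exactly one tagging: Prep Prep Adj Prep Prep Prep Prep Adj Prep Adj.
Checking: rule 1 satisfied; rule 2 satisfied; rule 3 satisfied; rule 4 satisfied.

Prep Prep Adj Prep Prep Prep Prep Adj Prep Adj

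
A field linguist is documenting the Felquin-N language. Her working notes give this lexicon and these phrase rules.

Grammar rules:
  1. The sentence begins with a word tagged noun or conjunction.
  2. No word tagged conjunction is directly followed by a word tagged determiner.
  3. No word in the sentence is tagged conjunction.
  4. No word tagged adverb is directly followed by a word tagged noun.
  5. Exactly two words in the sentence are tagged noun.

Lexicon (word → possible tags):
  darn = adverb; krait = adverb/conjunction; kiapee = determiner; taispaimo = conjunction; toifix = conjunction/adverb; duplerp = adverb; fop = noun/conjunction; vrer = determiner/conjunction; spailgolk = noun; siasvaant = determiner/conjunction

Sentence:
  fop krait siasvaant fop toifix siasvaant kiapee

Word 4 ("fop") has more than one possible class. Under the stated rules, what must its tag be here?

noun

Candidates per position — 1:fop {noun,conjunction}; 2:krait {adverb,conjunction}; 3:siasvaant {determiner,conjunction}; 4:fop {noun,conjunction}; 5:toifix {conjunction,adverb}; 6:siasvaant {determiner,conjunction}; 7:kiapee {determiner}.
Position 1: conjunction is ruled out by rule 3; that leaves noun.
Position 2: conjunction is ruled out by rule 3; that leaves adverb.
Position 3: conjunction is ruled out by rule 3; that leaves determiner.
Position 4: conjunction is ruled out by rule 3; that leaves noun.
Position 5: conjunction is ruled out by rule 2; that leaves adverb.
Position 6: conjunction is ruled out by rule 2; that leaves determiner.
The only consistent sequence is: noun adverb determiner noun adverb determiner determiner.
Verifying each rule — rule 1 satisfied; rule 2 satisfied; rule 3 satisfied; rule 4 satisfied; rule 5 satisfied.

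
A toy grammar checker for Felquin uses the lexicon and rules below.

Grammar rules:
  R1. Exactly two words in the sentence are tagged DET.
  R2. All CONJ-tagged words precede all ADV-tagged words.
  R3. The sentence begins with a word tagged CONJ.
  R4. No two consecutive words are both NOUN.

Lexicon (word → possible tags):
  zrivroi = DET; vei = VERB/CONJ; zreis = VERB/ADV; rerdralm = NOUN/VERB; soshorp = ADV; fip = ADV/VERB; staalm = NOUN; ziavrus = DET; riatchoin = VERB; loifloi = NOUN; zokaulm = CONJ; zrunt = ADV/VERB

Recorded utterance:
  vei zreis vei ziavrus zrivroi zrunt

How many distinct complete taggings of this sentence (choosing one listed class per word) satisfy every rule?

6

Candidates per position — 1:vei {VERB,CONJ}; 2:zreis {VERB,ADV}; 3:vei {VERB,CONJ}; 4:ziavrus {DET}; 5:zrivroi {DET}; 6:zrunt {ADV,VERB}.
There are 16 candidate sequences in total.
Checking each against the rules leaves 6 sequences.
Count = 6.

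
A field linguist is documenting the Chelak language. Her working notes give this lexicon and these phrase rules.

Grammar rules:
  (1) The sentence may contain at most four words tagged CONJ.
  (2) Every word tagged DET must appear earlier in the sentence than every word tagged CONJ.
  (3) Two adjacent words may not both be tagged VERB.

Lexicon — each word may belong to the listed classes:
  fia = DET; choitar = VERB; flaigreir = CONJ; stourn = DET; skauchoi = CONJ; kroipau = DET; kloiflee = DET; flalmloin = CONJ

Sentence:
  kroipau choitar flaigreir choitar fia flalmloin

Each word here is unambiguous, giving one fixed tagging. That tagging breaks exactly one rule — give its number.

Fixed tagging: DET VERB CONJ VERB DET CONJ.
Checking each rule: R1 holds, R2 violated, R3 holds.
Only rule 2 fails.

2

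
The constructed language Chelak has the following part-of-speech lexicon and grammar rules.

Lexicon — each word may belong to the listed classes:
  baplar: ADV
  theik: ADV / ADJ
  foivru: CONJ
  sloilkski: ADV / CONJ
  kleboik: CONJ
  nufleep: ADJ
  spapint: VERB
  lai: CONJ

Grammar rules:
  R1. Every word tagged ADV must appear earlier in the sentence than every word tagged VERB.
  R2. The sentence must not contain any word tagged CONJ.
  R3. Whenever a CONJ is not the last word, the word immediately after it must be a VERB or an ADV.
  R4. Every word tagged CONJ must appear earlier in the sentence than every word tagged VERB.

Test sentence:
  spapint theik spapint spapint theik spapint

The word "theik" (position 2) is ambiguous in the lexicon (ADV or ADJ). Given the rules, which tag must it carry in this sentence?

Candidates per position — 1:spapint {VERB}; 2:theik {ADV,ADJ}; 3:spapint {VERB}; 4:spapint {VERB}; 5:theik {ADV,ADJ}; 6:spapint {VERB}.
Position 2: ADV is ruled out by rule 1; that leaves ADJ.
Position 5: ADV is ruled out by rule 1; that leaves ADJ.
The unique satisfying tagging is: VERB ADJ VERB VERB ADJ VERB.
Check: rule 1 satisfied; rule 2 satisfied; rule 3 satisfied; rule 4 satisfied.

ADJ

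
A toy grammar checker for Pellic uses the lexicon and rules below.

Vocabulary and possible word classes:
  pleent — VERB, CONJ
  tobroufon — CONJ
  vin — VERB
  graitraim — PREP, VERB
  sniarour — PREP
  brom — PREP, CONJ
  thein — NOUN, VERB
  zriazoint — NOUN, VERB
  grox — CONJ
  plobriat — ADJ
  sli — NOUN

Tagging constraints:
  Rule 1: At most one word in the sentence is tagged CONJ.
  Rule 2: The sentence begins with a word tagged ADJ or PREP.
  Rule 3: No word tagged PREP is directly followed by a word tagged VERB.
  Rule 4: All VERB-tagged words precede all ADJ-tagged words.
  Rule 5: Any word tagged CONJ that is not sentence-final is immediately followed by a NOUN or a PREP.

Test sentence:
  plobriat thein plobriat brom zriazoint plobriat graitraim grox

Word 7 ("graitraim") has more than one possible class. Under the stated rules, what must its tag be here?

PREP

Candidates per position — 1:plobriat {ADJ}; 2:thein {NOUN,VERB}; 3:plobriat {ADJ}; 4:brom {PREP,CONJ}; 5:zriazoint {NOUN,VERB}; 6:plobriat {ADJ}; 7:graitraim {PREP,VERB}; 8:grox {CONJ}.
Word 2 cannot be VERB — rule 4 would then fail for every completion. It is NOUN.
Word 4 cannot be CONJ — rule 1 would then fail for every completion. It is PREP.
Word 5 cannot be VERB — rule 3 would then fail for every completion. It is NOUN.
Word 7 cannot be VERB — rule 4 would then fail for every completion. It is PREP.
So the tagging must be: ADJ NOUN ADJ PREP NOUN ADJ PREP CONJ.
Check: rule 1 ok; rule 2 ok; rule 3 ok; rule 4 ok; rule 5 ok.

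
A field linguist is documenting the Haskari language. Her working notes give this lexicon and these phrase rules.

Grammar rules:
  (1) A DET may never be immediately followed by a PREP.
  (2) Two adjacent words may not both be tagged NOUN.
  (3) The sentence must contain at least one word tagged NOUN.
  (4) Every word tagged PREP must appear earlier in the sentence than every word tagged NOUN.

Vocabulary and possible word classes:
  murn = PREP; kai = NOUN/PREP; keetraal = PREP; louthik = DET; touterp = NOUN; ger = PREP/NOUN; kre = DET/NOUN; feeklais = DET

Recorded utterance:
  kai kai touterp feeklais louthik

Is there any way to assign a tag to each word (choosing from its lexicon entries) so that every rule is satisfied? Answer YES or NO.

Candidates per position — 1:kai {NOUN,PREP}; 2:kai {NOUN,PREP}; 3:touterp {NOUN}; 4:feeklais {DET}; 5:louthik {DET}.
One satisfying assignment: PREP PREP NOUN DET DET.
Verifying each rule — rule 1 holds; rule 2 holds; rule 3 holds; rule 4 holds.

YES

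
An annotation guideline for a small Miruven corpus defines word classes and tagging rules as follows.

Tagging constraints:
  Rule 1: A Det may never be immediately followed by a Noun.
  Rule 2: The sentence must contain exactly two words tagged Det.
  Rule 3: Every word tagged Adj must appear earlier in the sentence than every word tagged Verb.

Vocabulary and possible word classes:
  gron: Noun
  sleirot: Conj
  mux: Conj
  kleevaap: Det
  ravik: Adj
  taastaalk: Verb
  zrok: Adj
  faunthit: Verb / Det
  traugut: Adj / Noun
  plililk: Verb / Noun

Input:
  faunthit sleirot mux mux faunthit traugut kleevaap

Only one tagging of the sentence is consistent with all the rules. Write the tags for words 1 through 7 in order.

Det Conj Conj Conj Verb Noun Det

Candidates per position — 1:faunthit {Verb,Det}; 2:sleirot {Conj}; 3:mux {Conj}; 4:mux {Conj}; 5:faunthit {Verb,Det}; 6:traugut {Adj,Noun}; 7:kleevaap {Det}.
The remaining ambiguous positions (1, 5, 6) are resolved jointly — only one combination satisfies every rule.
That leaves exactly one tagging: Det Conj Conj Conj Verb Noun Det.
Check: rule 1 ok; rule 2 ok; rule 3 ok.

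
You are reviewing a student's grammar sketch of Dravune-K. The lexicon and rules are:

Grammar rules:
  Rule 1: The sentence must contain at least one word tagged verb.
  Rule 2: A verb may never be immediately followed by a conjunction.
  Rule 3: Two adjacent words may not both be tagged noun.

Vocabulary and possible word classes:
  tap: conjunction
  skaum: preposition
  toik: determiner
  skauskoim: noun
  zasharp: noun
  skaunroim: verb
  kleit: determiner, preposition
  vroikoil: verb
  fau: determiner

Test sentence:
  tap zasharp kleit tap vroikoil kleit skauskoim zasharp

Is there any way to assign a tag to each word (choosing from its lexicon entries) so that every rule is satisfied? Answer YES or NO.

NO

Candidates per position — 1:tap {conjunction}; 2:zasharp {noun}; 3:kleit {determiner,preposition}; 4:tap {conjunction}; 5:vroikoil {verb}; 6:kleit {determiner,preposition}; 7:skauskoim {noun}; 8:zasharp {noun}.
Rule 3 cannot be satisfied by any choice of tags from the lexicon.
So there is no consistent tagging.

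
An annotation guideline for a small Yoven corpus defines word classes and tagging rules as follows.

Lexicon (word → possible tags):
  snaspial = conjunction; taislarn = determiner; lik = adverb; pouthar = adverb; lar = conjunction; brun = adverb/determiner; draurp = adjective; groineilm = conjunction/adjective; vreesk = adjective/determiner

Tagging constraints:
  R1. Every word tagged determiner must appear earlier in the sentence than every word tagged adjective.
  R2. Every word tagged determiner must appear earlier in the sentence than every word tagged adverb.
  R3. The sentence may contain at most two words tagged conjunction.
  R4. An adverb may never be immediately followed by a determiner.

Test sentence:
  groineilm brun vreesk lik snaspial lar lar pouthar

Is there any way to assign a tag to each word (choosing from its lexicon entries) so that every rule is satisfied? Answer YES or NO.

NO

Candidates per position — 1:groineilm {conjunction,adjective}; 2:brun {adverb,determiner}; 3:vreesk {adjective,determiner}; 4:lik {adverb}; 5:snaspial {conjunction}; 6:lar {conjunction}; 7:lar {conjunction}; 8:pouthar {adverb}.
Rule 3 cannot be satisfied by any choice of tags from the lexicon.
So there is no consistent tagging.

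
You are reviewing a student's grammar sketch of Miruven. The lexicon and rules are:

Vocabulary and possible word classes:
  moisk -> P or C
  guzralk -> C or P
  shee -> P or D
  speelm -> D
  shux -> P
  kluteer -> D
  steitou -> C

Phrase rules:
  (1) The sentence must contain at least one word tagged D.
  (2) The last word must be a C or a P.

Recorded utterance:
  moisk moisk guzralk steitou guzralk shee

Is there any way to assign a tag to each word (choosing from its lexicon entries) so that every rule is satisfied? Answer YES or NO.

Candidates per position — 1:moisk {P,C}; 2:moisk {P,C}; 3:guzralk {C,P}; 4:steitou {C}; 5:guzralk {C,P}; 6:shee {P,D}.
Every candidate sequence violates at least one rule; no consistent tagging exists.

NO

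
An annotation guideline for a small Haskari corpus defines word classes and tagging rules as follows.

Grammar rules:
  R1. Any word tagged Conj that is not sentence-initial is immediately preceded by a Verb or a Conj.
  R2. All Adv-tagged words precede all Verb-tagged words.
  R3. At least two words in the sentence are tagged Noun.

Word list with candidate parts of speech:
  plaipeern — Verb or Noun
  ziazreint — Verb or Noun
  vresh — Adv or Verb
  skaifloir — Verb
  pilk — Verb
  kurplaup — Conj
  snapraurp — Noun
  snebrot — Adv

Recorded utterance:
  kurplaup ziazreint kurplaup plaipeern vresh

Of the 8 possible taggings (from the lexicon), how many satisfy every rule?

Candidates per position — 1:kurplaup {Conj}; 2:ziazreint {Verb,Noun}; 3:kurplaup {Conj}; 4:plaipeern {Verb,Noun}; 5:vresh {Adv,Verb}.
There are 8 candidate sequences in total.
Every candidate sequence violates at least one rule; no consistent tagging exists.
Count = 0.

0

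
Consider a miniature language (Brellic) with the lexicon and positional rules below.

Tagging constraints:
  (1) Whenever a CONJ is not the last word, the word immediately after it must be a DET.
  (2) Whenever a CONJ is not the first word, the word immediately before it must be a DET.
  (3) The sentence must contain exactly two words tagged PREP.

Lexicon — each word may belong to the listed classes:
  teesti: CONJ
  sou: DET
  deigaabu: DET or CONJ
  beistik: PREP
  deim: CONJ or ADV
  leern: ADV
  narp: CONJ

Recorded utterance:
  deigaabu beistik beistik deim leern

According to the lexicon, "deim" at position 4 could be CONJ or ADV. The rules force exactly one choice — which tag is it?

ADV

Candidates per position — 1:deigaabu {DET,CONJ}; 2:beistik {PREP}; 3:beistik {PREP}; 4:deim {CONJ,ADV}; 5:leern {ADV}.
At position 1, choosing CONJ makes rule 1 impossible to satisfy; hence DET.
At position 4, choosing CONJ makes rule 1 impossible to satisfy; hence ADV.
That leaves exactly one tagging: DET PREP PREP ADV ADV.
Verifying each rule — rule 1 satisfied; rule 2 satisfied; rule 3 satisfied.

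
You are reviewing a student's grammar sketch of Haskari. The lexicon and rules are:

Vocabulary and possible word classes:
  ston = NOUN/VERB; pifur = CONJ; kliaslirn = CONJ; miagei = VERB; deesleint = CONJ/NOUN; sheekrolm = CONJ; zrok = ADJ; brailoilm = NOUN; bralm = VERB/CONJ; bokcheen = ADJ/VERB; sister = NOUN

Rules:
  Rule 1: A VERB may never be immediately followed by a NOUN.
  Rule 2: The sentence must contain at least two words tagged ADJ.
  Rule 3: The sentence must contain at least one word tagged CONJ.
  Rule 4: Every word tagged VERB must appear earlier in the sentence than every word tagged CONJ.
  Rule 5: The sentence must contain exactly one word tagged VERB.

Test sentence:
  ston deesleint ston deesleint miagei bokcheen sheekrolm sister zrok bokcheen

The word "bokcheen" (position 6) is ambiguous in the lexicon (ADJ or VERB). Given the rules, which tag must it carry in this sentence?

Candidates per position — 1:ston {NOUN,VERB}; 2:deesleint {CONJ,NOUN}; 3:ston {NOUN,VERB}; 4:deesleint {CONJ,NOUN}; 5:miagei {VERB}; 6:bokcheen {ADJ,VERB}; 7:sheekrolm {CONJ}; 8:sister {NOUN}; 9:zrok {ADJ}; 10:bokcheen {ADJ,VERB}.
If word 1 were VERB, no tagging could satisfy rule 5; so word 1 is NOUN.
If word 2 were CONJ, no tagging could satisfy rule 4; so word 2 is NOUN.
If word 3 were VERB, no tagging could satisfy rule 5; so word 3 is NOUN.
If word 4 were CONJ, no tagging could satisfy rule 4; so word 4 is NOUN.
If word 6 were VERB, no tagging could satisfy rule 5; so word 6 is ADJ.
If word 10 were VERB, no tagging could satisfy rule 4; so word 10 is ADJ.
The unique satisfying tagging is: NOUN NOUN NOUN NOUN VERB ADJ CONJ NOUN ADJ ADJ.
Rule-by-rule: rule 1 ok; rule 2 ok; rule 3 ok; rule 4 ok; rule 5 ok.

ADJ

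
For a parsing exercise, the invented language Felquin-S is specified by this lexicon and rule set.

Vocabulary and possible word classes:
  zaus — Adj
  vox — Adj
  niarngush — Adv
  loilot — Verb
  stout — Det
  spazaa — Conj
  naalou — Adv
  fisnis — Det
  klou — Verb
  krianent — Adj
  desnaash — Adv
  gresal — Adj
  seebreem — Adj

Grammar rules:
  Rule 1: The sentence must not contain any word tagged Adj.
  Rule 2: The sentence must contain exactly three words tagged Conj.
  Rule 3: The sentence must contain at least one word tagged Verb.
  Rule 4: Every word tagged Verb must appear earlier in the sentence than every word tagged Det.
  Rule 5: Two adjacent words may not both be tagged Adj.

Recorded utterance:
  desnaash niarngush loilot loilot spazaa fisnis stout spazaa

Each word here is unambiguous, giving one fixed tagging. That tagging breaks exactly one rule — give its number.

Fixed tagging: Adv Adv Verb Verb Conj Det Det Conj.
Applying the rules: R1 holds, R2 violated, R3 holds, R4 holds, R5 holds.
Only rule 2 fails.

2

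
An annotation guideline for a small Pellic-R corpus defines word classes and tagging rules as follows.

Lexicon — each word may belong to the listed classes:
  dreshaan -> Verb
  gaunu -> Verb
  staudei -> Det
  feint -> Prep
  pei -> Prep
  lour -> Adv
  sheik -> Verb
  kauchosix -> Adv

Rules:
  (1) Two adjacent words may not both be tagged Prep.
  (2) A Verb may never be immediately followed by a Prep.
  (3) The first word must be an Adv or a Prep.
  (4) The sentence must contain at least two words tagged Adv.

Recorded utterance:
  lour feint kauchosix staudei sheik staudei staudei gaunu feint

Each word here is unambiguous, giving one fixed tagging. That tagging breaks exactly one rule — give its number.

2

Fixed tagging: Adv Prep Adv Det Verb Det Det Verb Prep.
Checking each rule: R1 pass, R2 fail, R3 pass, R4 pass.
Only rule 2 fails.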